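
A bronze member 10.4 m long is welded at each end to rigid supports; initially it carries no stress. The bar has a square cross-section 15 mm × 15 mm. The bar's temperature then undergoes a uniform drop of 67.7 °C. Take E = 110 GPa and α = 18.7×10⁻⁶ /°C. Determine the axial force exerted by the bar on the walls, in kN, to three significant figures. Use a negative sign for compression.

Free thermal expansion αLΔT = 18.7e-6 · 10400 · -67.7 = -13.17 mm.
The walls impose strain ε = −(-13.17)/10400 = 1.2660e-03; σ = Eε = 110000 · 1.2660e-03 = 139.3 MPa.
Wall reaction R = σ·A = 139.3·225 = 31330 N = 31.33 kN.

31.3 kN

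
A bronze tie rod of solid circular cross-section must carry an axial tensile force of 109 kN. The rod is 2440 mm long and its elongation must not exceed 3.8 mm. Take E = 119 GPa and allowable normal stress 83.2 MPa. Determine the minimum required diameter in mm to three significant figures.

40.8 mm

Required area A ≥ P/σ_allow = 109000/83.2 = 1310 mm².
For a solid circular section, d ≥ √(4A/π) = 40.84 mm.
Elongation limit: A ≥ PL/(Eδ_allow) = 109000·2440/(119000·3.8) = 588.1 mm² ⇒ d ≥ 27.37 mm.
The stress limit governs.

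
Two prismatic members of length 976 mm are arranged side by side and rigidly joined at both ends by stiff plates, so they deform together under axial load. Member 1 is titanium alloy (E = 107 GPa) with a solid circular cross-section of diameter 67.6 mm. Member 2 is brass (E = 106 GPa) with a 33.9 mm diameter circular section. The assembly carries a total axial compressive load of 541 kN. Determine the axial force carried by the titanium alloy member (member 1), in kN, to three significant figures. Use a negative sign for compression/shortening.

A_1 = 3589 mm².
A_2 = 902.6 mm².
Equal strain + equilibrium ⇒ each member carries load in proportion to AE: A₁E₁ = 384000000 N, A₂E₂ = 95670000 N, ΣAE = 479700000 N.
F₁ = P·A₁E₁/ΣAE = -541000·384000000/479700000 = -433100 N.

-433 kN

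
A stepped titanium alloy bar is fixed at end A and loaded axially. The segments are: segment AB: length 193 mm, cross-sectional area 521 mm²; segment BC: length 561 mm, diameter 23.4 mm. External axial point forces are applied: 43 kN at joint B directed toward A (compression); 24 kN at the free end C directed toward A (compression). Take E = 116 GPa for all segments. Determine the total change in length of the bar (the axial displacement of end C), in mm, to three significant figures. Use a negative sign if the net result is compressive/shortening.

-0.484 mm

Internal axial forces (sectioning from the free end, tension +): N_BC = -24 kN, N_AB = -67 kN.
A_BC = 430.1 mm².
δ_AB = -67000·193/(521·116000) = -0.214 mm
δ_BC = -24000·561/(430.1·116000) = -0.2699 mm
δ = Σδ_i = -0.4839 mm.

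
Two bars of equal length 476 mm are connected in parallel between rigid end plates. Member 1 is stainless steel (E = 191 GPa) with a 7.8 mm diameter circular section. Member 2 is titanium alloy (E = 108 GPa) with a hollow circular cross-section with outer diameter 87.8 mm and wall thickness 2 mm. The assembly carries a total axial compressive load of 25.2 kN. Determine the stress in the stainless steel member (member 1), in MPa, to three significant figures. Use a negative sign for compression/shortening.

-71.5 MPa

A_1 = 47.78 mm².
A_2 = 539.1 mm².
Equal strain + equilibrium ⇒ each member carries load in proportion to AE: A₁E₁ = 9127000 N, A₂E₂ = 58220000 N, ΣAE = 67350000 N.
σ₁ = P·E₁/ΣAE = -25200·191000/67350000 = -71.47 MPa.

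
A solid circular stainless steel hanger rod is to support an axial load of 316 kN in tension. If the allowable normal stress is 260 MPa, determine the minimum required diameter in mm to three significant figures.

39.3 mm

Required area A ≥ P/σ_allow = 316000/260 = 1215 mm².
For a solid circular section, d ≥ √(4A/π) = 39.34 mm.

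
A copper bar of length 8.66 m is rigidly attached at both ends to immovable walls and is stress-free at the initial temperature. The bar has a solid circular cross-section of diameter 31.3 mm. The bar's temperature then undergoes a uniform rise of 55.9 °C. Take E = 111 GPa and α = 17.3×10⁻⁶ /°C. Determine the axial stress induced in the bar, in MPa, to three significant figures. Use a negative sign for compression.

-107 MPa

Free thermal expansion αLΔT = 17.3e-6 · 8660 · 55.9 = 8.375 mm.
The walls impose strain ε = −(8.375)/8660 = -9.6707e-04; σ = Eε = 111000 · -9.6707e-04 = -107.3 MPa.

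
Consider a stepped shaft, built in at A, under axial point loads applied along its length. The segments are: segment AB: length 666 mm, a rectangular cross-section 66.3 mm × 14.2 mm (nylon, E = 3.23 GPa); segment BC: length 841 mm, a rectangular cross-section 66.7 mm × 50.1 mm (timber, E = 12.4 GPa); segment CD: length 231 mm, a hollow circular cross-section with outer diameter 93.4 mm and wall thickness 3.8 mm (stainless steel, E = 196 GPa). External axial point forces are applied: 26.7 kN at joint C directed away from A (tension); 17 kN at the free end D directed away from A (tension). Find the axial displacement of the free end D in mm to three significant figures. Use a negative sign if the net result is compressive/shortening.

10.5 mm

Internal axial forces (sectioning from the free end, tension +): N_CD = 17 kN, N_BC = 43.7 kN, N_AB = 43.7 kN.
A_AB = 941.5 mm².
A_BC = 3342 mm².
A_CD = 1070 mm².
δ_AB = 43700·666/(941.5·3230) = 9.571 mm
δ_BC = 43700·841/(3342·12400) = 0.8869 mm
δ_CD = 17000·231/(1070·196000) = 0.01873 mm
δ = Σδ_i = 10.48 mm.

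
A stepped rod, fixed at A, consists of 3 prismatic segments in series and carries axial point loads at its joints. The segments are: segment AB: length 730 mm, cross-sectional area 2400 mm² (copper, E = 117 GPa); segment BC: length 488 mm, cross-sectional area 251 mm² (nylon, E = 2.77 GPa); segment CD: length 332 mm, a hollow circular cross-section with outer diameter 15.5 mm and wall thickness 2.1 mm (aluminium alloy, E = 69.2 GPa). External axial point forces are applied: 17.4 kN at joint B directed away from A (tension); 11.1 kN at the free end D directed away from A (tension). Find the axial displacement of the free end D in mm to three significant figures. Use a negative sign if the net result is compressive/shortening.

8.47 mm

Internal axial forces (sectioning from the free end, tension +): N_CD = 11.1 kN, N_BC = 11.1 kN, N_AB = 28.5 kN.
A_CD = 88.4 mm².
δ_AB = 28500·730/(2400·117000) = 0.07409 mm
δ_BC = 11100·488/(251·2770) = 7.791 mm
δ_CD = 11100·332/(88.4·69200) = 0.6024 mm
δ = Σδ_i = 8.467 mm.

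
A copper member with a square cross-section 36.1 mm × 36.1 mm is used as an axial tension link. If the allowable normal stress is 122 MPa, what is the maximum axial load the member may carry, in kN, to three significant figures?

A = 1303 mm².
P_max = σ_allow · A = 122 · 1303 = 159000 N = 159 kN.

159 kN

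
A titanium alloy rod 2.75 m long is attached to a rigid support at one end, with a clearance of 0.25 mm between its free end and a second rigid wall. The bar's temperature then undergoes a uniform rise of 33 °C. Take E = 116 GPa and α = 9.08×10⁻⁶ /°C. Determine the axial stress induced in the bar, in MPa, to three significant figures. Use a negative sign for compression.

Free thermal expansion αLΔT = 9.08e-6 · 2750 · 33 = 0.824 mm.
The walls engage after the gap closes; constrained expansion = 0.824 − 0.25 = 0.574 mm.
The walls impose strain ε = −(0.574)/2750 = -2.0873e-04; σ = Eε = 116000 · -2.0873e-04 = -24.21 MPa.

-24.2 MPa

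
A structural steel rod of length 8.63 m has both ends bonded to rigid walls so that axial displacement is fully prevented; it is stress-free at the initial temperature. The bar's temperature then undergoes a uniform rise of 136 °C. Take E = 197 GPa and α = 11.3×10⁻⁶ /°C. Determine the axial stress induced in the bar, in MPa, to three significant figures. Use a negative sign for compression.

Free thermal expansion αLΔT = 11.3e-6 · 8630 · 136 = 13.26 mm.
The walls impose strain ε = −(13.26)/8630 = -1.5368e-03; σ = Eε = 197000 · -1.5368e-03 = -302.7 MPa.

-303 MPa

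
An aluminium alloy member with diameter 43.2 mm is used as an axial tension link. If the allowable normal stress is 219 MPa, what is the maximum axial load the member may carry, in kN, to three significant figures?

321 kN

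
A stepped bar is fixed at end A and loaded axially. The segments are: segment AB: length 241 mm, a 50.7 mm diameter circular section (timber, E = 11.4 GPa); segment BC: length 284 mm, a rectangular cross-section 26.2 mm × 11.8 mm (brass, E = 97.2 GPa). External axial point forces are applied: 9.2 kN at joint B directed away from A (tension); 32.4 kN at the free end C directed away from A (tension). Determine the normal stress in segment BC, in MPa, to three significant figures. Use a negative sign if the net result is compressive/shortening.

Internal axial forces (sectioning from the free end, tension +): N_BC = 32.4 kN, N_AB = 41.6 kN.
A_BC = 309.2 mm².
σ_BC = N_BC/A_BC = 32400/309.2 = 104.8 MPa.

105 MPa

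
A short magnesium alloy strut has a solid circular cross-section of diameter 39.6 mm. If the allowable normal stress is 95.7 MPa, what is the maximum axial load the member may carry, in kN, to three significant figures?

118 kN

A = 1232 mm².
P_max = σ_allow · A = 95.7 · 1232 = 117900 N = 117.9 kN.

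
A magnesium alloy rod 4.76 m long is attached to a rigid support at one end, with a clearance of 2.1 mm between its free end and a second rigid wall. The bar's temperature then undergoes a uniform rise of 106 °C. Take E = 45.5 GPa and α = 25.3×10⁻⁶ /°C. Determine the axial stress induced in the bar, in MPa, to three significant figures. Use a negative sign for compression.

-102 MPa

Free thermal expansion αLΔT = 25.3e-6 · 4760 · 106 = 12.77 mm.
The walls engage after the gap closes; constrained expansion = 12.77 − 2.1 = 10.67 mm.
The walls impose strain ε = −(10.67)/4760 = -2.2406e-03; σ = Eε = 45500 · -2.2406e-03 = -101.9 MPa.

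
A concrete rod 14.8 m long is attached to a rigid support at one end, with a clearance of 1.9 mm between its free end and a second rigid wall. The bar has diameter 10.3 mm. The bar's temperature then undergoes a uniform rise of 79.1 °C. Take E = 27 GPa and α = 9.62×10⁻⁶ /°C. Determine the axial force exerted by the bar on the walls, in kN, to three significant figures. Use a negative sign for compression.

-1.42 kN

Free thermal expansion αLΔT = 9.62e-6 · 14800 · 79.1 = 11.26 mm.
The walls engage after the gap closes; constrained expansion = 11.26 − 1.9 = 9.362 mm.
The walls impose strain ε = −(9.362)/14800 = -6.3256e-04; σ = Eε = 27000 · -6.3256e-04 = -17.08 MPa.
Wall reaction R = σ·A = -17.08·83.32 = -1423 N = -1.423 kN.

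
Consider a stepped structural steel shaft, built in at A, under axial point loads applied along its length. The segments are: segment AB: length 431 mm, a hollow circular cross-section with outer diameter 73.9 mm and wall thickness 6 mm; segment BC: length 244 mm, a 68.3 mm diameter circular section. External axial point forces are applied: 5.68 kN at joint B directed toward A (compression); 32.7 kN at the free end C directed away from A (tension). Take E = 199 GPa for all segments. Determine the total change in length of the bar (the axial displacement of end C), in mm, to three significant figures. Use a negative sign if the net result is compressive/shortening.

Internal axial forces (sectioning from the free end, tension +): N_BC = 32.7 kN, N_AB = 27.02 kN.
A_AB = 1280 mm².
A_BC = 3664 mm².
δ_AB = 27020·431/(1280·199000) = 0.04572 mm
δ_BC = 32700·244/(3664·199000) = 0.01094 mm
δ = Σδ_i = 0.05667 mm.

0.0567 mm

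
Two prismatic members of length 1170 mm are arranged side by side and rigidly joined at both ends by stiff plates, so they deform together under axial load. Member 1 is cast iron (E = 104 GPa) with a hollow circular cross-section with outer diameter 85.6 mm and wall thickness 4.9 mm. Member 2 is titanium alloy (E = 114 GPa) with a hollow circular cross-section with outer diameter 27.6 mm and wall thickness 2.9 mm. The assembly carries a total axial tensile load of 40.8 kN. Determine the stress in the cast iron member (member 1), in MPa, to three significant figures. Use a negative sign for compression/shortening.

A_1 = 1242 mm².
A_2 = 225 mm².
Equal strain + equilibrium ⇒ each member carries load in proportion to AE: A₁E₁ = 129200000 N, A₂E₂ = 25650000 N, ΣAE = 154900000 N.
σ₁ = P·E₁/ΣAE = 40800·104000/154900000 = 27.4 MPa.

27.4 MPa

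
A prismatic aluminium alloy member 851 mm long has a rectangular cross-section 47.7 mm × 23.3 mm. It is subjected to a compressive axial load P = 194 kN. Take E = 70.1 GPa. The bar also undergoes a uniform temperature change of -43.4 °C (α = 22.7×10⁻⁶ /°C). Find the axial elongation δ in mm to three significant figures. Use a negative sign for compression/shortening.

-2.96 mm

A = 1111 mm².
δ_mech = NL/(AE) = -194000·851/(1111·70100) = -2.119 mm.
δ_thermal = αLΔT = 22.7e-6·851·-43.4 = -0.8384 mm.
δ = δ_mech + δ_thermal = -2.957 mm.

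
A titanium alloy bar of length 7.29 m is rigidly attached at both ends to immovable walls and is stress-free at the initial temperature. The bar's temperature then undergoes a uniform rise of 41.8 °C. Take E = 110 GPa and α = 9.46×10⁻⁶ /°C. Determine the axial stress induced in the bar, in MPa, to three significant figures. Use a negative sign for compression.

Free thermal expansion αLΔT = 9.46e-6 · 7290 · 41.8 = 2.883 mm.
The walls impose strain ε = −(2.883)/7290 = -3.9543e-04; σ = Eε = 110000 · -3.9543e-04 = -43.5 MPa.

-43.5 MPa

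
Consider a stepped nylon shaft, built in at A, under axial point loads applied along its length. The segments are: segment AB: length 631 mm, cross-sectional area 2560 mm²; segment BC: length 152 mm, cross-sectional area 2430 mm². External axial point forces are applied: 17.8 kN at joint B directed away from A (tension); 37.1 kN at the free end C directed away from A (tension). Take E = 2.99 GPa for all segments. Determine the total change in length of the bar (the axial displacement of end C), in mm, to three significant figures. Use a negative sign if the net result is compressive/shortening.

Internal axial forces (sectioning from the free end, tension +): N_BC = 37.1 kN, N_AB = 54.9 kN.
δ_AB = 54900·631/(2560·2990) = 4.526 mm
δ_BC = 37100·152/(2430·2990) = 0.7761 mm
δ = Σδ_i = 5.302 mm.

5.30 mm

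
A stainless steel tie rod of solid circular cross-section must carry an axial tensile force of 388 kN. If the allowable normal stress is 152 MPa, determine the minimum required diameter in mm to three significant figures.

57.0 mm

Required area A ≥ P/σ_allow = 388000/152 = 2553 mm².
For a solid circular section, d ≥ √(4A/π) = 57.01 mm.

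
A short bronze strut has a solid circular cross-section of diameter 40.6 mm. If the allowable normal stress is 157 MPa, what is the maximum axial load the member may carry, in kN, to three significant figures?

203 kN

A = 1295 mm².
P_max = σ_allow · A = 157 · 1295 = 203300 N = 203.3 kN.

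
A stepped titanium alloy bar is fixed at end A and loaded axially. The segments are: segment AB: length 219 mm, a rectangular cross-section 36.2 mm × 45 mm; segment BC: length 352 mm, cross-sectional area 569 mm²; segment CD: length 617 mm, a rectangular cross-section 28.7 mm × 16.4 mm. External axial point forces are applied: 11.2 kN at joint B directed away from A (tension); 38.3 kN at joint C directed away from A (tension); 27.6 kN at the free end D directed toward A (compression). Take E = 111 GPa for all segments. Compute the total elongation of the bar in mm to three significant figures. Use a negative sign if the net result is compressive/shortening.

-0.240 mm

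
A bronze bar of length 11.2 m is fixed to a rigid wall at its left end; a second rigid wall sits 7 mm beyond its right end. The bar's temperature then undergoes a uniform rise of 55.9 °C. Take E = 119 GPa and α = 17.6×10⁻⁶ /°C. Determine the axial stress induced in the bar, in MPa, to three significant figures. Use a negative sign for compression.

-42.7 MPa

Free thermal expansion αLΔT = 17.6e-6 · 11200 · 55.9 = 11.02 mm.
The walls engage after the gap closes; constrained expansion = 11.02 − 7 = 4.019 mm.
The walls impose strain ε = −(4.019)/11200 = -3.5884e-04; σ = Eε = 119000 · -3.5884e-04 = -42.7 MPa.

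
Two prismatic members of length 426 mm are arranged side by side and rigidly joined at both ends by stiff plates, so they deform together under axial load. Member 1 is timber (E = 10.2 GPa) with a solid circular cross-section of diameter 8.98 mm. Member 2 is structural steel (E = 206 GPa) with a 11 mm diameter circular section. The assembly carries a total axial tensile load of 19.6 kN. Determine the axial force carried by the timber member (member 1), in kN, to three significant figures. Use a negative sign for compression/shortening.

0.626 kN

A_1 = 63.33 mm².
A_2 = 95.03 mm².
Equal strain + equilibrium ⇒ each member carries load in proportion to AE: A₁E₁ = 646000 N, A₂E₂ = 19580000 N, ΣAE = 20220000 N.
F₁ = P·A₁E₁/ΣAE = 19600·646000/20220000 = 626.1 N.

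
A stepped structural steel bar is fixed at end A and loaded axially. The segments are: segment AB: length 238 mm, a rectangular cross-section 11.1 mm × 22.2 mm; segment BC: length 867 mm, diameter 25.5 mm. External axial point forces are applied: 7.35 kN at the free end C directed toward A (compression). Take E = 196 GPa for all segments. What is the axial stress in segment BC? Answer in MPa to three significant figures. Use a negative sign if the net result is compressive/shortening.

Internal axial forces (sectioning from the free end, tension +): N_BC = -7.35 kN, N_AB = -7.35 kN.
A_BC = 510.7 mm².
σ_BC = N_BC/A_BC = -7350/510.7 = -14.39 MPa.

-14.4 MPa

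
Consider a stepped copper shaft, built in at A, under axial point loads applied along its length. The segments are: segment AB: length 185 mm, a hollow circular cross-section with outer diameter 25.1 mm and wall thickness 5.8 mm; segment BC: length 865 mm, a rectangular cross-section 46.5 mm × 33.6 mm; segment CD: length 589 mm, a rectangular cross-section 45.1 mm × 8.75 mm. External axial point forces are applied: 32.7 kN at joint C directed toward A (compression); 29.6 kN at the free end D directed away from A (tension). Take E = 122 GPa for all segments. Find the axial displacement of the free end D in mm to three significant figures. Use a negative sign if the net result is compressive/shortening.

0.335 mm

Internal axial forces (sectioning from the free end, tension +): N_CD = 29.6 kN, N_BC = -3.1 kN, N_AB = -3.1 kN.
A_AB = 351.7 mm².
A_BC = 1562 mm².
A_CD = 394.6 mm².
δ_AB = -3100·185/(351.7·122000) = -0.01337 mm
δ_BC = -3100·865/(1562·122000) = -0.01407 mm
δ_CD = 29600·589/(394.6·122000) = 0.3621 mm
δ = Σδ_i = 0.3347 mm.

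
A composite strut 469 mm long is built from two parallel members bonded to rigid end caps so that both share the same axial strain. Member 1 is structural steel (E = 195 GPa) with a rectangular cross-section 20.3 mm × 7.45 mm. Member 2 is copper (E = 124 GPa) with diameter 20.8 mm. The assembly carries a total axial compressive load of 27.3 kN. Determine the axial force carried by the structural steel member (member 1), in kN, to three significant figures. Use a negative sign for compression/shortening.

A_1 = 151.2 mm².
A_2 = 339.8 mm².
Equal strain + equilibrium ⇒ each member carries load in proportion to AE: A₁E₁ = 29490000 N, A₂E₂ = 42130000 N, ΣAE = 71630000 N.
F₁ = P·A₁E₁/ΣAE = -27300·29490000/71630000 = -11240 N.

-11.2 kN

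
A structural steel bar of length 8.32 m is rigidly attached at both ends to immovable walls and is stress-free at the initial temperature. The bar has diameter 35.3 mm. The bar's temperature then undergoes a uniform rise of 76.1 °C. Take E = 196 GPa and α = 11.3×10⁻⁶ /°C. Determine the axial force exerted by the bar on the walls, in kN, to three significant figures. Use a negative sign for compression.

Free thermal expansion αLΔT = 11.3e-6 · 8320 · 76.1 = 7.155 mm.
The walls impose strain ε = −(7.155)/8320 = -8.5993e-04; σ = Eε = 196000 · -8.5993e-04 = -168.5 MPa.
Wall reaction R = σ·A = -168.5·978.7 = -165000 N = -165 kN.

-165 kN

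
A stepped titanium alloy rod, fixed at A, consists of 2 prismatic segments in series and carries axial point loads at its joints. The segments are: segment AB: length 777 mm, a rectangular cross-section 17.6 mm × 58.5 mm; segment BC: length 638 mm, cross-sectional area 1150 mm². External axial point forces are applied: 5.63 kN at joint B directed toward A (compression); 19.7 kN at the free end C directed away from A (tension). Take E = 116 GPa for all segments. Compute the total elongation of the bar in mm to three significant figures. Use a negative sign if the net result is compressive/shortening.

Internal axial forces (sectioning from the free end, tension +): N_BC = 19.7 kN, N_AB = 14.07 kN.
A_AB = 1030 mm².
δ_AB = 14070·777/(1030·116000) = 0.09154 mm
δ_BC = 19700·638/(1150·116000) = 0.09422 mm
δ = Σδ_i = 0.1858 mm.

0.186 mm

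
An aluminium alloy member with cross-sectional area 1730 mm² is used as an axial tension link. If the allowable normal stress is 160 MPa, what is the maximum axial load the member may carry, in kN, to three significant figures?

277 kN

P_max = σ_allow · A = 160 · 1730 = 276800 N = 276.8 kN.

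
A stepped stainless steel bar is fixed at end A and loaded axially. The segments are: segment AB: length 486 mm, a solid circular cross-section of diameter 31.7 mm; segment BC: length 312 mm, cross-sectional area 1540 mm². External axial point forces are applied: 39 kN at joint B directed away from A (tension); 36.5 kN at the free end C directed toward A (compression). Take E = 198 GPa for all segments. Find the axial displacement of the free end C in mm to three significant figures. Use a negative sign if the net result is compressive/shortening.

Internal axial forces (sectioning from the free end, tension +): N_BC = -36.5 kN, N_AB = 2.5 kN.
A_AB = 789.2 mm².
δ_AB = 2500·486/(789.2·198000) = 0.007775 mm
δ_BC = -36500·312/(1540·198000) = -0.03735 mm
δ = Σδ_i = -0.02957 mm.

-0.0296 mm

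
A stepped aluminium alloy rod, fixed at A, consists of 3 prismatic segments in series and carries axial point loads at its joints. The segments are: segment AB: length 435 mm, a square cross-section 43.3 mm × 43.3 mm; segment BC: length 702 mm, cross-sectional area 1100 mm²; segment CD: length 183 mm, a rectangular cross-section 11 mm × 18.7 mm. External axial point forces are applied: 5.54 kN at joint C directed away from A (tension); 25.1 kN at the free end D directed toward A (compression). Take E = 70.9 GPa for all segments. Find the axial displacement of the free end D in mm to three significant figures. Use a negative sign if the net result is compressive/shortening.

-0.555 mm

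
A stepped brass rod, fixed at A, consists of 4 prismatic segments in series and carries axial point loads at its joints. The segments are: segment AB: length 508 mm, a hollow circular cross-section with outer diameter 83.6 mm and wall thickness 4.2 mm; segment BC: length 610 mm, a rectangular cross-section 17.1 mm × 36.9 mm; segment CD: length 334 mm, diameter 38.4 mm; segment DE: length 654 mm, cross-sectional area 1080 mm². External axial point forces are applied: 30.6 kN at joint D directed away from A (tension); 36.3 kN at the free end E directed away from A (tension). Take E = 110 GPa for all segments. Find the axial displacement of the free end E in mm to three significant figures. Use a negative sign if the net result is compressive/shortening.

1.26 mm

Internal axial forces (sectioning from the free end, tension +): N_DE = 36.3 kN, N_CD = 66.9 kN, N_BC = 66.9 kN, N_AB = 66.9 kN.
A_AB = 1048 mm².
A_BC = 631 mm².
A_CD = 1158 mm².
δ_AB = 66900·508/(1048·110000) = 0.2949 mm
δ_BC = 66900·610/(631·110000) = 0.588 mm
δ_CD = 66900·334/(1158·110000) = 0.1754 mm
δ_DE = 36300·654/(1080·110000) = 0.1998 mm
δ = Σδ_i = 1.258 mm.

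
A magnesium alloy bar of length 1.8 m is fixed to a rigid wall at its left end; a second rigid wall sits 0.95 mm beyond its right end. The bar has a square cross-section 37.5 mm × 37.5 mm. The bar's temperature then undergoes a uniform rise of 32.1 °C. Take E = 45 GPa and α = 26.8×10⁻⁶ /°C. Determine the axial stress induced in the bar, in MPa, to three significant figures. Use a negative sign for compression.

-15.0 MPa

Free thermal expansion αLΔT = 26.8e-6 · 1800 · 32.1 = 1.549 mm.
The walls engage after the gap closes; constrained expansion = 1.549 − 0.95 = 0.5985 mm.
The walls impose strain ε = −(0.5985)/1800 = -3.3250e-04; σ = Eε = 45000 · -3.3250e-04 = -14.96 MPa.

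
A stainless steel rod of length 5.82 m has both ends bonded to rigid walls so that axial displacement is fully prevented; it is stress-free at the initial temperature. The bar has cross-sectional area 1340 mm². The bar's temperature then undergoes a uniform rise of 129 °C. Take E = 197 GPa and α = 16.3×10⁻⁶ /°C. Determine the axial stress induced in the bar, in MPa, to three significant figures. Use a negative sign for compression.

Free thermal expansion αLΔT = 16.3e-6 · 5820 · 129 = 12.24 mm.
The walls impose strain ε = −(12.24)/5820 = -2.1027e-03; σ = Eε = 197000 · -2.1027e-03 = -414.2 MPa.

-414 MPa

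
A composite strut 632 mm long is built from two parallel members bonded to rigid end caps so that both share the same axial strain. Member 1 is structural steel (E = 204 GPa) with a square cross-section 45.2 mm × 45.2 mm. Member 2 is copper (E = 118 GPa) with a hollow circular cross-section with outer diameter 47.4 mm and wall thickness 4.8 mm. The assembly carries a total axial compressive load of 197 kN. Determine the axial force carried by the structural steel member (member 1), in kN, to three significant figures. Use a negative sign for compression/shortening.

A_1 = 2043 mm².
A_2 = 642.4 mm².
Equal strain + equilibrium ⇒ each member carries load in proportion to AE: A₁E₁ = 416800000 N, A₂E₂ = 75800000 N, ΣAE = 492600000 N.
F₁ = P·A₁E₁/ΣAE = -197000·416800000/492600000 = -166700 N.

-167 kN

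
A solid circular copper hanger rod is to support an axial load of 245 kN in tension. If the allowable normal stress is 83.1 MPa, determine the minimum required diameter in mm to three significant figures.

Required area A ≥ P/σ_allow = 245000/83.1 = 2948 mm².
For a solid circular section, d ≥ √(4A/π) = 61.27 mm.

61.3 mm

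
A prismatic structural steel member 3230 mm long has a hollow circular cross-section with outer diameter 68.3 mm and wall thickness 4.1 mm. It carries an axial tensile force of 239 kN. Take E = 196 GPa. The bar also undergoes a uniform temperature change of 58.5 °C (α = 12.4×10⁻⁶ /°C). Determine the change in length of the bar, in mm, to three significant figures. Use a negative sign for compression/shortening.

7.11 mm

A = 826.9 mm².
δ_mech = NL/(AE) = 239000·3230/(826.9·196000) = 4.763 mm.
δ_thermal = αLΔT = 12.4e-6·3230·58.5 = 2.343 mm.
δ = δ_mech + δ_thermal = 7.106 mm.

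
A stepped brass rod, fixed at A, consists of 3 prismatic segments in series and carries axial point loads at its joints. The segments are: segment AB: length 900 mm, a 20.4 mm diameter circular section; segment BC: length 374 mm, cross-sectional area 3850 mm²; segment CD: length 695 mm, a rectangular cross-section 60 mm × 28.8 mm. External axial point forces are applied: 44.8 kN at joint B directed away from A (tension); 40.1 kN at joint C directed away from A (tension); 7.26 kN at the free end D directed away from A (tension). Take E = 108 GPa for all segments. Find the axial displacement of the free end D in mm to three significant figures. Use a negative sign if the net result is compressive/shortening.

Internal axial forces (sectioning from the free end, tension +): N_CD = 7.26 kN, N_BC = 47.36 kN, N_AB = 92.16 kN.
A_AB = 326.9 mm².
A_CD = 1728 mm².
δ_AB = 92160·900/(326.9·108000) = 2.35 mm
δ_BC = 47360·374/(3850·108000) = 0.0426 mm
δ_CD = 7260·695/(1728·108000) = 0.02704 mm
δ = Σδ_i = 2.419 mm.

2.42 mm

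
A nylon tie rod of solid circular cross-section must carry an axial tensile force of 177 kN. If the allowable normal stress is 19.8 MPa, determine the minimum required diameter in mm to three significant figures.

107 mm

Required area A ≥ P/σ_allow = 177000/19.8 = 8939 mm².
For a solid circular section, d ≥ √(4A/π) = 106.7 mm.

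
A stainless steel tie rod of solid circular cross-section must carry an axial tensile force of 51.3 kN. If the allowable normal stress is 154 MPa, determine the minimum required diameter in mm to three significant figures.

20.6 mm

Required area A ≥ P/σ_allow = 51300/154 = 333.1 mm².
For a solid circular section, d ≥ √(4A/π) = 20.59 mm.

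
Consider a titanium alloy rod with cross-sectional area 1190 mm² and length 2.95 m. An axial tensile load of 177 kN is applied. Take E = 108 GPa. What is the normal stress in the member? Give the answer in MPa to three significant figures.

σ = N/A = 177000/1190 = 148.7 MPa.

149 MPa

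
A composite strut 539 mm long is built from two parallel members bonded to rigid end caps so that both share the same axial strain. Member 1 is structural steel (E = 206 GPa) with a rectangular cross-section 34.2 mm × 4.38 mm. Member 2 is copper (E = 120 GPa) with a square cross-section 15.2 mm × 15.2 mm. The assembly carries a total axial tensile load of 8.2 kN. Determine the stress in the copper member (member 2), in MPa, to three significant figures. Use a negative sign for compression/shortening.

16.8 MPa

A_1 = 149.8 mm².
A_2 = 231 mm².
Equal strain + equilibrium ⇒ each member carries load in proportion to AE: A₁E₁ = 30860000 N, A₂E₂ = 27720000 N, ΣAE = 58580000 N.
σ₂ = P·E₂/ΣAE = 8200·120000/58580000 = 16.8 MPa.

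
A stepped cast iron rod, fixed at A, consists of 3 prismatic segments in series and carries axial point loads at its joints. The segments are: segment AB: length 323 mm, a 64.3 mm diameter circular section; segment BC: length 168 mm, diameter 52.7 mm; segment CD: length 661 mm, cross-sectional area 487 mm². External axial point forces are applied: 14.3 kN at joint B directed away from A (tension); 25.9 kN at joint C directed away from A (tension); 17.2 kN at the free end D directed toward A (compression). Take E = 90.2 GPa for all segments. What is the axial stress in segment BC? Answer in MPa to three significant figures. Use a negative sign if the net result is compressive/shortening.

3.99 MPa

Internal axial forces (sectioning from the free end, tension +): N_CD = -17.2 kN, N_BC = 8.7 kN, N_AB = 23 kN.
A_BC = 2181 mm².
σ_BC = N_BC/A_BC = 8700/2181 = 3.988 MPa.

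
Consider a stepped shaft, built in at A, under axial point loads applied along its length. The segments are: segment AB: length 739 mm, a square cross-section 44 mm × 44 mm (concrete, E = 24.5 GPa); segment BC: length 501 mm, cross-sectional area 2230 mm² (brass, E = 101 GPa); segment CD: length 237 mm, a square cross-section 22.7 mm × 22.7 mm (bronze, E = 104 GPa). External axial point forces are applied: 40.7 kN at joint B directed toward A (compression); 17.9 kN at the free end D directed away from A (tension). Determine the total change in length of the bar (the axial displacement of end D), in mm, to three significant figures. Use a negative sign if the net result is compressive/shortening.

-0.236 mm

Internal axial forces (sectioning from the free end, tension +): N_CD = 17.9 kN, N_BC = 17.9 kN, N_AB = -22.8 kN.
A_AB = 1936 mm².
A_CD = 515.3 mm².
δ_AB = -22800·739/(1936·24500) = -0.3552 mm
δ_BC = 17900·501/(2230·101000) = 0.03982 mm
δ_CD = 17900·237/(515.3·104000) = 0.07916 mm
δ = Σδ_i = -0.2362 mm.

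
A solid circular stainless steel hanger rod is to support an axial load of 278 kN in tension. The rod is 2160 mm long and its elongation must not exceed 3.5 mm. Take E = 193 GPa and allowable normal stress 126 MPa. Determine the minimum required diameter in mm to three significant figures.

Required area A ≥ P/σ_allow = 278000/126 = 2206 mm².
For a solid circular section, d ≥ √(4A/π) = 53 mm.
Elongation limit: A ≥ PL/(Eδ_allow) = 278000·2160/(193000·3.5) = 888.9 mm² ⇒ d ≥ 33.64 mm.
The stress limit governs.

53.0 mm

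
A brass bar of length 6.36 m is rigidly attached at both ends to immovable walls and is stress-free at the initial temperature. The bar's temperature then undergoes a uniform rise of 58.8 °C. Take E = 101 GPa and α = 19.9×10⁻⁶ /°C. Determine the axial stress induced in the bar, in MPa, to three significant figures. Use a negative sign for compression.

Free thermal expansion αLΔT = 19.9e-6 · 6360 · 58.8 = 7.442 mm.
The walls impose strain ε = −(7.442)/6360 = -1.1701e-03; σ = Eε = 101000 · -1.1701e-03 = -118.2 MPa.

-118 MPa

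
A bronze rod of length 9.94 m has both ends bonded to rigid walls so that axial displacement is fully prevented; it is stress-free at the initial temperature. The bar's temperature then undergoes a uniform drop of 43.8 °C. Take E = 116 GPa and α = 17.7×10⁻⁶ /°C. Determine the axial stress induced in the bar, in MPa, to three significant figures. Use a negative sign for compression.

89.9 MPa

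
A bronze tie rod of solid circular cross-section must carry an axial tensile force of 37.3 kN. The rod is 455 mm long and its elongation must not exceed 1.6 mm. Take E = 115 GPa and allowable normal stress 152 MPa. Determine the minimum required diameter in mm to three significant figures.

Required area A ≥ P/σ_allow = 37300/152 = 245.4 mm².
For a solid circular section, d ≥ √(4A/π) = 17.68 mm.
Elongation limit: A ≥ PL/(Eδ_allow) = 37300·455/(115000·1.6) = 92.24 mm² ⇒ d ≥ 10.84 mm.
The stress limit governs.

17.7 mm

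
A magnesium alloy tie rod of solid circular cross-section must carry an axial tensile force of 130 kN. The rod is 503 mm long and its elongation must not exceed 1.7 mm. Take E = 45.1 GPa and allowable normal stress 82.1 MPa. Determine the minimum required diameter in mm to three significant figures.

Required area A ≥ P/σ_allow = 130000/82.1 = 1583 mm².
For a solid circular section, d ≥ √(4A/π) = 44.9 mm.
Elongation limit: A ≥ PL/(Eδ_allow) = 130000·503/(45100·1.7) = 852.9 mm² ⇒ d ≥ 32.95 mm.
The stress limit governs.

44.9 mm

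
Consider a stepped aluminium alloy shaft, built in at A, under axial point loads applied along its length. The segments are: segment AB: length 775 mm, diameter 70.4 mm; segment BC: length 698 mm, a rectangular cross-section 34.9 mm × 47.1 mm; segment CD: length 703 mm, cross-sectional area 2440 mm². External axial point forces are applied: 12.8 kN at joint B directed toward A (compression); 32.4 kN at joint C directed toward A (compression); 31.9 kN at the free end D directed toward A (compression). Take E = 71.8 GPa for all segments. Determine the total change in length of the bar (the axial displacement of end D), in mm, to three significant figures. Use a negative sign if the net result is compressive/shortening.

-0.722 mm

Internal axial forces (sectioning from the free end, tension +): N_CD = -31.9 kN, N_BC = -64.3 kN, N_AB = -77.1 kN.
A_AB = 3893 mm².
A_BC = 1644 mm².
δ_AB = -77100·775/(3893·71800) = -0.2138 mm
δ_BC = -64300·698/(1644·71800) = -0.3803 mm
δ_CD = -31900·703/(2440·71800) = -0.128 mm
δ = Σδ_i = -0.7221 mm.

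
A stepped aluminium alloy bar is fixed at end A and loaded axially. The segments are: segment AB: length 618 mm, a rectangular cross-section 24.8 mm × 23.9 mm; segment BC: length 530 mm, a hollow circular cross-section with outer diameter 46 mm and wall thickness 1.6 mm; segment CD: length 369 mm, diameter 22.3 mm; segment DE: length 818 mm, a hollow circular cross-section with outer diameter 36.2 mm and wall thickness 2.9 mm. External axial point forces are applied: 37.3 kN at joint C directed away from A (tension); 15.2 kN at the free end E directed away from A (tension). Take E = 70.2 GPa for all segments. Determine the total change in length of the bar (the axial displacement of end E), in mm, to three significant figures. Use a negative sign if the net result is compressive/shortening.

Internal axial forces (sectioning from the free end, tension +): N_DE = 15.2 kN, N_CD = 15.2 kN, N_BC = 52.5 kN, N_AB = 52.5 kN.
A_AB = 592.7 mm².
A_BC = 223.2 mm².
A_CD = 390.6 mm².
A_DE = 303.4 mm².
δ_AB = 52500·618/(592.7·70200) = 0.7798 mm
δ_BC = 52500·530/(223.2·70200) = 1.776 mm
δ_CD = 15200·369/(390.6·70200) = 0.2046 mm
δ_DE = 15200·818/(303.4·70200) = 0.5838 mm
δ = Σδ_i = 3.344 mm.

3.34 mm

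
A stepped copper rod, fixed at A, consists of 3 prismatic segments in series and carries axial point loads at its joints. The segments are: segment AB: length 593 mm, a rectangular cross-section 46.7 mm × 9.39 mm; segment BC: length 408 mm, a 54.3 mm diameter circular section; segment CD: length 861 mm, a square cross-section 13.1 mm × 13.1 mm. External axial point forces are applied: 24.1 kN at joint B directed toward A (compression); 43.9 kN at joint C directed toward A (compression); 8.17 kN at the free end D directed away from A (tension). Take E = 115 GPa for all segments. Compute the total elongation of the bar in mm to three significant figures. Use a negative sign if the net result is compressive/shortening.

-0.402 mm

Internal axial forces (sectioning from the free end, tension +): N_CD = 8.17 kN, N_BC = -35.73 kN, N_AB = -59.83 kN.
A_AB = 438.5 mm².
A_BC = 2316 mm².
A_CD = 171.6 mm².
δ_AB = -59830·593/(438.5·115000) = -0.7035 mm
δ_BC = -35730·408/(2316·115000) = -0.05474 mm
δ_CD = 8170·861/(171.6·115000) = 0.3564 mm
δ = Σδ_i = -0.4018 mm.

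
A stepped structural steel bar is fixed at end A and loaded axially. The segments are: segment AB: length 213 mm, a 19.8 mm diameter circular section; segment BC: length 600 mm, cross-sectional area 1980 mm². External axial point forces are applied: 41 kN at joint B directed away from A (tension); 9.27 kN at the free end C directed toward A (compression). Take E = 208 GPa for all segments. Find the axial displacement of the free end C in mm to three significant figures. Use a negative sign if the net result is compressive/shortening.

0.0920 mm

Internal axial forces (sectioning from the free end, tension +): N_BC = -9.27 kN, N_AB = 31.73 kN.
A_AB = 307.9 mm².
δ_AB = 31730·213/(307.9·208000) = 0.1055 mm
δ_BC = -9270·600/(1980·208000) = -0.01351 mm
δ = Σδ_i = 0.09202 mm.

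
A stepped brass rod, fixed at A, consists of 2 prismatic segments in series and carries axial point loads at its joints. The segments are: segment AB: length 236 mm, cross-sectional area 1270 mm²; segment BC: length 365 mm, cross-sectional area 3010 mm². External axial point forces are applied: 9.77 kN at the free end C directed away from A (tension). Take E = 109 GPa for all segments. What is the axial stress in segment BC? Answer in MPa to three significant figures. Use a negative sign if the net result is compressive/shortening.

Internal axial forces (sectioning from the free end, tension +): N_BC = 9.77 kN, N_AB = 9.77 kN.
σ_BC = N_BC/A_BC = 9770/3010 = 3.246 MPa.

3.25 MPa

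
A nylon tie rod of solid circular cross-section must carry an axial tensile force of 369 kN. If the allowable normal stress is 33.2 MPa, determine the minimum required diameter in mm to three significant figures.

Required area A ≥ P/σ_allow = 369000/33.2 = 11110 mm².
For a solid circular section, d ≥ √(4A/π) = 119 mm.

119 mm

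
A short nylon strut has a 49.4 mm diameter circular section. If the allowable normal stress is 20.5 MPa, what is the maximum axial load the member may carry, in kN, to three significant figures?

A = 1917 mm².
P_max = σ_allow · A = 20.5 · 1917 = 39290 N = 39.29 kN.

39.3 kN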